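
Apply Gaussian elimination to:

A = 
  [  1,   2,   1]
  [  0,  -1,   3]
Row operations:
No row operations needed (already in echelon form).

Resulting echelon form:
REF = 
  [  1,   2,   1]
  [  0,  -1,   3]

Rank = 2 (number of non-zero pivot rows).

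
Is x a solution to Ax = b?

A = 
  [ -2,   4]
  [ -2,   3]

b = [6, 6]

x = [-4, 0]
No

Ax = [8, 8] ≠ b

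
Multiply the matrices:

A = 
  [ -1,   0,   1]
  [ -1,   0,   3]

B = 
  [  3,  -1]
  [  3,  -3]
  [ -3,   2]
A is 2×3 and B is 3×2, so AB is 2×2. Each entry is (row of A)·(column of B):
AB[1,1] = (-1)(3) + (0)(3) + (1)(-3) = -6
AB[1,2] = (-1)(-1) + (0)(-3) + (1)(2) = 3
AB[2,1] = (-1)(3) + (0)(3) + (3)(-3) = -12
AB[2,2] = (-1)(-1) + (0)(-3) + (3)(2) = 7

AB = 
  [ -6,   3]
  [-12,   7]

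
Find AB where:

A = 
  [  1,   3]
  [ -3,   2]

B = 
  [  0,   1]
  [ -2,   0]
AB = 
  [ -6,   1]
  [ -4,  -3]

A is 2×2 and B is 2×2, so AB is 2×2. Each entry is (row of A)·(column of B):
AB[1,1] = (1)(0) + (3)(-2) = -6
AB[1,2] = (1)(1) + (3)(0) = 1
AB[2,1] = (-3)(0) + (2)(-2) = -4
AB[2,2] = (-3)(1) + (2)(0) = -3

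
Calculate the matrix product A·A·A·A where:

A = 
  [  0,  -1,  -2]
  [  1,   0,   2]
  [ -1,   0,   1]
A^4 = 
  [  5,  -4, -16]
  [  0,   1,   8]
  [ -6,   2,  13]

A² = A·A:
A²[1,1] = (0)(0) + (-1)(1) + (-2)(-1) = 1
A²[1,2] = (0)(-1) + (-1)(0) + (-2)(0) = 0
A²[1,3] = (0)(-2) + (-1)(2) + (-2)(1) = -4
A²[2,1] = (1)(0) + (0)(1) + (2)(-1) = -2
A²[2,2] = (1)(-1) + (0)(0) + (2)(0) = -1
A²[2,3] = (1)(-2) + (0)(2) + (2)(1) = 0
A²[3,1] = (-1)(0) + (0)(1) + (1)(-1) = -1
A²[3,2] = (-1)(-1) + (0)(0) + (1)(0) = 1
A²[3,3] = (-1)(-2) + (0)(2) + (1)(1) = 3
A² = 
  [  1,   0,  -4]
  [ -2,  -1,   0]
  [ -1,   1,   3]

A^3 = A^2·A:
A^3[1,1] = (1)(0) + (0)(1) + (-4)(-1) = 4
A^3[1,2] = (1)(-1) + (0)(0) + (-4)(0) = -1
A^3[1,3] = (1)(-2) + (0)(2) + (-4)(1) = -6
A^3[2,1] = (-2)(0) + (-1)(1) + (0)(-1) = -1
A^3[2,2] = (-2)(-1) + (-1)(0) + (0)(0) = 2
A^3[2,3] = (-2)(-2) + (-1)(2) + (0)(1) = 2
A^3[3,1] = (-1)(0) + (1)(1) + (3)(-1) = -2
A^3[3,2] = (-1)(-1) + (1)(0) + (3)(0) = 1
A^3[3,3] = (-1)(-2) + (1)(2) + (3)(1) = 7
A^3 = 
  [  4,  -1,  -6]
  [ -1,   2,   2]
  [ -2,   1,   7]

A^4 = A^3·A:
A^4[1,1] = (4)(0) + (-1)(1) + (-6)(-1) = 5
A^4[1,2] = (4)(-1) + (-1)(0) + (-6)(0) = -4
A^4[1,3] = (4)(-2) + (-1)(2) + (-6)(1) = -16
A^4[2,1] = (-1)(0) + (2)(1) + (2)(-1) = 0
A^4[2,2] = (-1)(-1) + (2)(0) + (2)(0) = 1
A^4[2,3] = (-1)(-2) + (2)(2) + (2)(1) = 8
A^4[3,1] = (-2)(0) + (1)(1) + (7)(-1) = -6
A^4[3,2] = (-2)(-1) + (1)(0) + (7)(0) = 2
A^4[3,3] = (-2)(-2) + (1)(2) + (7)(1) = 13
A^4 = 
  [  5,  -4, -16]
  [  0,   1,   8]
  [ -6,   2,  13]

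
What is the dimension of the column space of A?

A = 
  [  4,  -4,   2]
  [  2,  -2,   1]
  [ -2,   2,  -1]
Row reduce:
R2 → R2 - (1/2)·R1
R3 → R3 + (1/2)·R1
REF = 
  [  4,  -4,   2]
  [  0,   0,   0]
  [  0,   0,   0]
Pivot columns: 1 → 1 pivot.
dim(Col(A)) = number of pivot columns = 1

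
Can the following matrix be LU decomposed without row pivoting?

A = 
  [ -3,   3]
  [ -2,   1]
Yes.
A[1,1] = -3 ≠ 0, so Gaussian elimination proceeds without a row swap: multiplier ℓ₂₁ = (-2)/(-3) = 2/3, and U[2,2] = 1 - (2/3)(3) = -1.
L = 
  [  1,   0]
  [2/3,   1]
U = 
  [ -3,   3]
  [  0,  -1]
Check row 2 of LU: [(2/3)(-3), (2/3)(3) + (-1)] = [-2, 1] = row 2 of A ✓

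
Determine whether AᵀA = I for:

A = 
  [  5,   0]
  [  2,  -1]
No

AᵀA = 
  [ 29,  -2]
  [ -2,   1]
≠ I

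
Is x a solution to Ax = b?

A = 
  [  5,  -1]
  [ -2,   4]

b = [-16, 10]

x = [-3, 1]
Yes

Ax = [-16, 10] = b ✓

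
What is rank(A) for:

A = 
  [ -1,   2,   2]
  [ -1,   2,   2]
Row reduce:
R2 → R2 - (1)·R1
REF = 
  [ -1,   2,   2]
  [  0,   0,   0]
Pivot columns: 1 → 1 pivot.

rank(A) = 1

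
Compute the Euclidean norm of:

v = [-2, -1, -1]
2.449

||v||₂ = √((-2)² + (-1)² + (-1)²) = √6 = 2.449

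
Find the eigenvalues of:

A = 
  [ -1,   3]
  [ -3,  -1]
λ = -1 + 3i, -1 - 3i  (≈ -1 + 3i, -1 - 3i)

tr(A) = -2, det(A) = 10
Characteristic polynomial: λ² - tr(A)λ + det(A) = λ² + 2λ + 10
λ² + 2λ + 10 = 0  ⇒  λ = (-2 ± √((2)² - 4·(10)))/2 = (-2 ± √(-36))/2
  = -1 + 3i,  -1 - 3i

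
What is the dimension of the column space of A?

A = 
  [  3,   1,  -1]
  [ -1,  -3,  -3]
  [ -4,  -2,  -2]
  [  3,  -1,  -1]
Row reduce:
R2 → R2 + (1/3)·R1
R3 → R3 + (4/3)·R1
R4 → R4 - (1)·R1
R3 → R3 - (1/4)·R2
R4 → R4 - (3/4)·R2
R4 → R4 + (1)·R3
REF = 
  [    3,     1,    -1]
  [    0,  -8/3, -10/3]
  [    0,     0,  -5/2]
  [    0,     0,     0]
Pivot columns: 1, 2, 3 → 3 pivots.
dim(Col(A)) = number of pivot columns = 3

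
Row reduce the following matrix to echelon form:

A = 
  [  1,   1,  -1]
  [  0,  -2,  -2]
Row operations:
No row operations needed (already in echelon form).

Resulting echelon form:
REF = 
  [  1,   1,  -1]
  [  0,  -2,  -2]

Rank = 2 (number of non-zero pivot rows).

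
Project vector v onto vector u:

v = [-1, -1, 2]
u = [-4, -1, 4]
proj_u(v) = [-52/33, -13/33, 52/33]

v·u = (-1)(-4) + (-1)(-1) + (2)(4) = 13
u·u = (-4)² + (-1)² + (4)² = 33
proj_u(v) = (v·u / u·u) × u = (13/33) × u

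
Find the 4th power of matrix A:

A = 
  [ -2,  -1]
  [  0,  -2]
A^4 = 
  [ 16,  32]
  [  0,  16]

A² = A·A:
A²[1,1] = (-2)(-2) + (-1)(0) = 4
A²[1,2] = (-2)(-1) + (-1)(-2) = 4
A²[2,1] = (0)(-2) + (-2)(0) = 0
A²[2,2] = (0)(-1) + (-2)(-2) = 4
A² = 
  [  4,   4]
  [  0,   4]

A^3 = A^2·A:
A^3[1,1] = (4)(-2) + (4)(0) = -8
A^3[1,2] = (4)(-1) + (4)(-2) = -12
A^3[2,1] = (0)(-2) + (4)(0) = 0
A^3[2,2] = (0)(-1) + (4)(-2) = -8
A^3 = 
  [ -8, -12]
  [  0,  -8]

A^4 = A^3·A:
A^4[1,1] = (-8)(-2) + (-12)(0) = 16
A^4[1,2] = (-8)(-1) + (-12)(-2) = 32
A^4[2,1] = (0)(-2) + (-8)(0) = 0
A^4[2,2] = (0)(-1) + (-8)(-2) = 16
A^4 = 
  [ 16,  32]
  [  0,  16]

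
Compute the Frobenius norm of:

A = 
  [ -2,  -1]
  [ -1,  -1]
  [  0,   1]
||A||_F = 2.828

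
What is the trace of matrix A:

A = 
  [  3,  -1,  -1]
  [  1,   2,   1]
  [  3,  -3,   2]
7

tr(A) = 3 + 2 + 2 = 7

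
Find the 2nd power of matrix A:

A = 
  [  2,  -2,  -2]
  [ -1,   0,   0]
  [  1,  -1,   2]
A² = A·A:
A²[1,1] = (2)(2) + (-2)(-1) + (-2)(1) = 4
A²[1,2] = (2)(-2) + (-2)(0) + (-2)(-1) = -2
A²[1,3] = (2)(-2) + (-2)(0) + (-2)(2) = -8
A²[2,1] = (-1)(2) + (0)(-1) + (0)(1) = -2
A²[2,2] = (-1)(-2) + (0)(0) + (0)(-1) = 2
A²[2,3] = (-1)(-2) + (0)(0) + (0)(2) = 2
A²[3,1] = (1)(2) + (-1)(-1) + (2)(1) = 5
A²[3,2] = (1)(-2) + (-1)(0) + (2)(-1) = -4
A²[3,3] = (1)(-2) + (-1)(0) + (2)(2) = 2
A² = 
  [  4,  -2,  -8]
  [ -2,   2,   2]
  [  5,  -4,   2]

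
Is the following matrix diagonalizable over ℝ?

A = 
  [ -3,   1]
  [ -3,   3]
Yes

tr(A) = 0, det(A) = -6
Characteristic polynomial: λ² - tr(A)λ + det(A) = λ² - 6
λ² - 6 = 0  ⇒  λ = (0 ± √((0)² - 4·(-6)))/2 = (0 ± √(24))/2
  = √6,  -√6
Eigenvalues: √6, -√6  (≈ 2.449, -2.449)
The two irrational eigenvalues are distinct (simple), so each has alg. mult. = geom. mult. = 1.
Sum of geometric multiplicities equals n, so A has n independent eigenvectors.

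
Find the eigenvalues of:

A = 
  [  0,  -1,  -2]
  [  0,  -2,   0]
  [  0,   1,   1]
Characteristic polynomial: det(λI - A) = λ³ + λ² - 2λ
The constant term is 0, so λ = 0 is a root: p(λ) = λ(λ² + λ - 2)
λ² + λ - 2 = (λ + 2)(λ - 1)

λ = 0, 1, -2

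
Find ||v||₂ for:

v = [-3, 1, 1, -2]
3.873

||v||₂ = √((-3)² + (1)² + (1)² + (-2)²) = √15 = 3.873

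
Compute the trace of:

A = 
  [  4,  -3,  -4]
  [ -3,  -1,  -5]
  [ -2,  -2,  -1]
2

tr(A) = 4 + -1 + -1 = 2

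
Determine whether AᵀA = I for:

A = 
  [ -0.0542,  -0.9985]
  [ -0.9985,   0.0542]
Yes

AᵀA = 
  [  0.9999,   0]
  [  0,   0.9999]
≈ I (equal to I up to the 4-dp rounding of the entries)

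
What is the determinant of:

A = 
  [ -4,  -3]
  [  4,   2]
For a 2×2 matrix, det = ad - bc = (-4)(2) - (-3)(4) = 4

det(A) = 4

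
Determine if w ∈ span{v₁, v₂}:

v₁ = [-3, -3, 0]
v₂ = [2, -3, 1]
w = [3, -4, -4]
No

Form the augmented matrix and row-reduce:
[v₁|v₂|w] = 
  [ -3,   2,   3]
  [ -3,  -3,  -4]
  [  0,   1,  -4]
R2 → R2 - (1)·R1
R3 → R3 + (1/5)·R2
REF = 
  [   -3,     2,     3]
  [    0,    -5,    -7]
  [    0,     0, -27/5]

Row 3 reads [0 0 | -27/5], i.e. 0 = -27/5, so the system is inconsistent and w ∉ span{v₁, v₂}.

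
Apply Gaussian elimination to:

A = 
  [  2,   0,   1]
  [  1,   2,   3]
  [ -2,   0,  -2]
Row operations:
R2 → R2 - (1/2)·R1
R3 → R3 + (1)·R1

Resulting echelon form:
REF = 
  [  2,   0,   1]
  [  0,   2, 5/2]
  [  0,   0,  -1]

Rank = 3 (number of non-zero pivot rows).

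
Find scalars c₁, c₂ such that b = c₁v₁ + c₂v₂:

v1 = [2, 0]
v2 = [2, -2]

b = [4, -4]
c1 = 0, c2 = 2

b = 0·v1 + 2·v2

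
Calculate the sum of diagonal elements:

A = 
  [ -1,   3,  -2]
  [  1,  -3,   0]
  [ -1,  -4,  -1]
-5

tr(A) = -1 + -3 + -1 = -5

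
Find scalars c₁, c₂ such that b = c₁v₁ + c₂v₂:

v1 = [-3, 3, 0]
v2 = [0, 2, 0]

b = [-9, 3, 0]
c1 = 3, c2 = -3

b = 3·v1 + -3·v2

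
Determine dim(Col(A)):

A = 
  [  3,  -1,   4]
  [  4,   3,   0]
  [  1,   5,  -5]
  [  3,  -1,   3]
Row reduce:
R2 → R2 - (4/3)·R1
R3 → R3 - (1/3)·R1
R4 → R4 - (1)·R1
R3 → R3 - (16/13)·R2
R4 → R4 + (13/3)·R3
REF = 
  [    3,    -1,     4]
  [    0,  13/3, -16/3]
  [    0,     0,  3/13]
  [    0,     0,     0]
Pivot columns: 1, 2, 3 → 3 pivots.
dim(Col(A)) = number of pivot columns = 3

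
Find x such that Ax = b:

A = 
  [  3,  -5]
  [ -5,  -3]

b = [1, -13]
Row reduce the augmented matrix [A|b]:
R2 → R2 + (5/3)·R1
REF = 
  [    3,    -5,     1]
  [    0, -34/3, -34/3]

Back-substitution:
x₂ = (-34/3) / (-34/3) = 1
x₁ = (1 - (-5)(1)) / 3 = 2

x = [2, 1]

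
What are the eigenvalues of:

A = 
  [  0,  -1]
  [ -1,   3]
tr(A) = 3, det(A) = -1
Characteristic polynomial: λ² - tr(A)λ + det(A) = λ² - 3λ - 1
λ² - 3λ - 1 = 0  ⇒  λ = (3 ± √((-3)² - 4·(-1)))/2 = (3 ± √(13))/2
  = (3 + √13)/2,  (3 - √13)/2

λ = (3 + √13)/2, (3 - √13)/2  (≈ 3.303, -0.3028)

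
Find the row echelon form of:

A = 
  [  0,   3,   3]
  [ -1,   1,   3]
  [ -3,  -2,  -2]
Row operations:
Swap R1 ↔ R2
R3 → R3 - (3)·R1
R3 → R3 + (5/3)·R2

Resulting echelon form:
REF = 
  [ -1,   1,   3]
  [  0,   3,   3]
  [  0,   0,  -6]

Rank = 3 (number of non-zero pivot rows).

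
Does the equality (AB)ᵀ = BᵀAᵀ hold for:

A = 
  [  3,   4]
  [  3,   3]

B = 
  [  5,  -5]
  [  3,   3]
Yes

(AB)ᵀ = 
  [ 27,  24]
  [ -3,  -6]

BᵀAᵀ = 
  [ 27,  24]
  [ -3,  -6]

Both sides are equal — this is the standard identity (AB)ᵀ = BᵀAᵀ, which holds for all A, B.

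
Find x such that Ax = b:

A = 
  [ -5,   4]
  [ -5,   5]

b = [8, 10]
Row reduce the augmented matrix [A|b]:
R2 → R2 - (1)·R1
REF = 
  [ -5,   4,   8]
  [  0,   1,   2]

Back-substitution:
x₂ = 2 / 1 = 2
x₁ = (8 - (4)(2)) / (-5) = 0

x = [0, 2]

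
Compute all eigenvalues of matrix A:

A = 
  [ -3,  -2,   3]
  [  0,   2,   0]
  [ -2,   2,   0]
λ = 2, (-3 + i√15)/2, (-3 - i√15)/2  (≈ 2, -1.5 + 1.936i, -1.5 - 1.936i)

Characteristic polynomial: det(λI - A) = λ³ + λ² - 12
Testing integer divisors of the constant term: p(2) = 0, so (λ - 2) is a factor:
p(λ) = (λ - 2)(λ² + 3λ + 6)
λ² + 3λ + 6 = 0  ⇒  λ = (-3 ± √((3)² - 4·(6)))/2 = (-3 ± √(-15))/2
  = (-3 + i√15)/2,  (-3 - i√15)/2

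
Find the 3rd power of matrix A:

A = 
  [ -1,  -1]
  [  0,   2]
A² = A·A:
A²[1,1] = (-1)(-1) + (-1)(0) = 1
A²[1,2] = (-1)(-1) + (-1)(2) = -1
A²[2,1] = (0)(-1) + (2)(0) = 0
A²[2,2] = (0)(-1) + (2)(2) = 4
A² = 
  [  1,  -1]
  [  0,   4]

A^3 = A^2·A:
A^3[1,1] = (1)(-1) + (-1)(0) = -1
A^3[1,2] = (1)(-1) + (-1)(2) = -3
A^3[2,1] = (0)(-1) + (4)(0) = 0
A^3[2,2] = (0)(-1) + (4)(2) = 8
A^3 = 
  [ -1,  -3]
  [  0,   8]

Therefore
A^3 = 
  [ -1,  -3]
  [  0,   8]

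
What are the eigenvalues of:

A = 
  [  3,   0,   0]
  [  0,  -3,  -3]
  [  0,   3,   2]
λ = 3, (-1 + i√11)/2, (-1 - i√11)/2  (≈ 3, -0.5 + 1.658i, -0.5 - 1.658i)

Characteristic polynomial: det(λI - A) = λ³ - 2λ² - 9
Testing integer divisors of the constant term: p(3) = 0, so (λ - 3) is a factor:
p(λ) = (λ - 3)(λ² + λ + 3)
λ² + λ + 3 = 0  ⇒  λ = (-1 ± √((1)² - 4·(3)))/2 = (-1 ± √(-11))/2
  = (-1 + i√11)/2,  (-1 - i√11)/2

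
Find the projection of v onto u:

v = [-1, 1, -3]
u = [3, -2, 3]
proj_u(v) = [-21/11, 14/11, -21/11]

v·u = (-1)(3) + (1)(-2) + (-3)(3) = -14
u·u = (3)² + (-2)² + (3)² = 22
proj_u(v) = (v·u / u·u) × u = (-14/22) × u = (-7/11) × u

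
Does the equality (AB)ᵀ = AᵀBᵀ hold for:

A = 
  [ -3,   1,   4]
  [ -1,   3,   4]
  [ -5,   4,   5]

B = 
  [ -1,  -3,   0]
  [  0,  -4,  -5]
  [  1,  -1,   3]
No

(AB)ᵀ = 
  [  7,   5,  10]
  [  1, -13,  -6]
  [  7,  -3,  -5]

AᵀBᵀ = 
  [  6,  29, -17]
  [-10, -32,  10]
  [-16, -41,  15]

The two matrices differ, so (AB)ᵀ ≠ AᵀBᵀ in general. The correct identity is (AB)ᵀ = BᵀAᵀ.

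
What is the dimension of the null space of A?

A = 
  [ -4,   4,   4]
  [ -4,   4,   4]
nullity(A) = 2

Row reduce:
R2 → R2 - (1)·R1
REF = 
  [ -4,   4,   4]
  [  0,   0,   0]
Pivot columns: 1 → 1 pivot.
rank(A) = 1, so nullity(A) = 3 - 1 = 2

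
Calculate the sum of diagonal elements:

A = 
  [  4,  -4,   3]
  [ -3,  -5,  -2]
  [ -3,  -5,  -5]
-6

tr(A) = 4 + -5 + -5 = -6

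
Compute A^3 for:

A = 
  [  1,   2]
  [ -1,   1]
A² = A·A:
A²[1,1] = (1)(1) + (2)(-1) = -1
A²[1,2] = (1)(2) + (2)(1) = 4
A²[2,1] = (-1)(1) + (1)(-1) = -2
A²[2,2] = (-1)(2) + (1)(1) = -1
A² = 
  [ -1,   4]
  [ -2,  -1]

A^3 = A^2·A:
A^3[1,1] = (-1)(1) + (4)(-1) = -5
A^3[1,2] = (-1)(2) + (4)(1) = 2
A^3[2,1] = (-2)(1) + (-1)(-1) = -1
A^3[2,2] = (-2)(2) + (-1)(1) = -5
A^3 = 
  [ -5,   2]
  [ -1,  -5]

Therefore
A^3 = 
  [ -5,   2]
  [ -1,  -5]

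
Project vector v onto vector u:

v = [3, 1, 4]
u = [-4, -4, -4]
proj_u(v) = [8/3, 8/3, 8/3]

v·u = (3)(-4) + (1)(-4) + (4)(-4) = -32
u·u = (-4)² + (-4)² + (-4)² = 48
proj_u(v) = (v·u / u·u) × u = (-32/48) × u = (-2/3) × u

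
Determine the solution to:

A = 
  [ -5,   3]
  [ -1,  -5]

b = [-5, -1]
Row reduce the augmented matrix [A|b]:
R2 → R2 - (1/5)·R1
REF = 
  [   -5,     3,    -5]
  [    0, -28/5,     0]

Back-substitution:
x₂ = 0 / (-28/5) = 0
x₁ = (-5 - (3)(0)) / (-5) = 1

x = [1, 0]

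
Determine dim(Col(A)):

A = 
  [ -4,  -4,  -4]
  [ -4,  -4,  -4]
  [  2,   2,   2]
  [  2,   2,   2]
dim(Col(A)) = 1

Row reduce:
R2 → R2 - (1)·R1
R3 → R3 + (1/2)·R1
R4 → R4 + (1/2)·R1
REF = 
  [ -4,  -4,  -4]
  [  0,   0,   0]
  [  0,   0,   0]
  [  0,   0,   0]
Pivot columns: 1 → 1 pivot.
dim(Col(A)) = number of pivot columns = 1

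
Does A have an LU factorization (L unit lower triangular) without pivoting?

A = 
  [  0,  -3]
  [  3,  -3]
No.
A[1,1] = 0 but A[2,1] = 3 ≠ 0. Any LU with L unit lower triangular has (LU)[1,1] = U[1,1] and (LU)[2,1] = L[2,1]·U[1,1]; matching A forces U[1,1] = 0, which then forces (LU)[2,1] = 0 ≠ 3. A row swap (pivoting) is required.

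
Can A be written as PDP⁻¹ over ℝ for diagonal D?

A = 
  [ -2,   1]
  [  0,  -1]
Yes

tr(A) = -3, det(A) = 2
Characteristic polynomial: λ² - tr(A)λ + det(A) = λ² + 3λ + 2
λ² + 3λ + 2 = (λ + 2)(λ + 1)
Eigenvalues: -1, -2
λ=-2: alg. mult. = 1, geom. mult. = 2 - rank(A - (-2)I) = 2 - 1 = 1
λ=-1: alg. mult. = 1, geom. mult. = 2 - rank(A - (-1)I) = 2 - 1 = 1
Sum of geometric multiplicities equals n, so A has n independent eigenvectors.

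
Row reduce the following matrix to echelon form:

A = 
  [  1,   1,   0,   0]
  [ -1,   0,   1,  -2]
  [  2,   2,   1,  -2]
Row operations:
R2 → R2 + (1)·R1
R3 → R3 - (2)·R1

Resulting echelon form:
REF = 
  [  1,   1,   0,   0]
  [  0,   1,   1,  -2]
  [  0,   0,   1,  -2]

Rank = 3 (number of non-zero pivot rows).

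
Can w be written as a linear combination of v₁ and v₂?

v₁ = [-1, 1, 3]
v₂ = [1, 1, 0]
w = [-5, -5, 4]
No

Form the augmented matrix and row-reduce:
[v₁|v₂|w] = 
  [ -1,   1,  -5]
  [  1,   1,  -5]
  [  3,   0,   4]
R2 → R2 + (1)·R1
R3 → R3 + (3)·R1
R3 → R3 - (3/2)·R2
REF = 
  [ -1,   1,  -5]
  [  0,   2, -10]
  [  0,   0,   4]

Row 3 reads [0 0 | 4], i.e. 0 = 4, so the system is inconsistent and w ∉ span{v₁, v₂}.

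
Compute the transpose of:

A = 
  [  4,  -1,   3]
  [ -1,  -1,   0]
Aᵀ = 
  [  4,  -1]
  [ -1,  -1]
  [  3,   0]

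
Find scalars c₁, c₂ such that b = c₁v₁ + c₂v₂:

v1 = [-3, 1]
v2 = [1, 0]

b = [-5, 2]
c1 = 2, c2 = 1

b = 2·v1 + 1·v2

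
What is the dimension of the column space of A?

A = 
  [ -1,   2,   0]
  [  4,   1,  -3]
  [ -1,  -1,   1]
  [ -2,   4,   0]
dim(Col(A)) = 2

Row reduce:
R2 → R2 + (4)·R1
R3 → R3 - (1)·R1
R4 → R4 - (2)·R1
R3 → R3 + (1/3)·R2
REF = 
  [ -1,   2,   0]
  [  0,   9,  -3]
  [  0,   0,   0]
  [  0,   0,   0]
Pivot columns: 1, 2 → 2 pivots.
dim(Col(A)) = number of pivot columns = 2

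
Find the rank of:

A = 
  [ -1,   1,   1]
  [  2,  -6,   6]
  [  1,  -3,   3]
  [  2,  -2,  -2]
Row reduce:
R2 → R2 + (2)·R1
R3 → R3 + (1)·R1
R4 → R4 + (2)·R1
R3 → R3 - (1/2)·R2
REF = 
  [ -1,   1,   1]
  [  0,  -4,   8]
  [  0,   0,   0]
  [  0,   0,   0]
Pivot columns: 1, 2 → 2 pivots.

rank(A) = 2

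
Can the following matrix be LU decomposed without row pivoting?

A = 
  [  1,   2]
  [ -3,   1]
Yes.
A[1,1] = 1 ≠ 0, so Gaussian elimination proceeds without a row swap: multiplier ℓ₂₁ = (-3)/(1) = -3, and U[2,2] = 1 - (-3)(2) = 7.
L = 
  [  1,   0]
  [ -3,   1]
U = 
  [  1,   2]
  [  0,   7]
Check row 2 of LU: [(-3)(1), (-3)(2) + 7] = [-3, 1] = row 2 of A ✓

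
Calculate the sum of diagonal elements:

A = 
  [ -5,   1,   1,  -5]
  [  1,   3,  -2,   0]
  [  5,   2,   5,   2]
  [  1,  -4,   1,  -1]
2

tr(A) = -5 + 3 + 5 + -1 = 2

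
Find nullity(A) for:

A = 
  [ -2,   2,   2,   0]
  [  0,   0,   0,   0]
nullity(A) = 3

Row reduce:
(no row operations needed)
REF = 
  [ -2,   2,   2,   0]
  [  0,   0,   0,   0]
Pivot columns: 1 → 1 pivot.
rank(A) = 1, so nullity(A) = 4 - 1 = 3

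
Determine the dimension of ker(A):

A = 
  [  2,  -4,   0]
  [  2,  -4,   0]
nullity(A) = 2

Row reduce:
R2 → R2 - (1)·R1
REF = 
  [  2,  -4,   0]
  [  0,   0,   0]
Pivot columns: 1 → 1 pivot.
rank(A) = 1, so nullity(A) = 3 - 1 = 2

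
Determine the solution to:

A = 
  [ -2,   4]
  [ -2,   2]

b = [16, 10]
Row reduce the augmented matrix [A|b]:
R2 → R2 - (1)·R1
REF = 
  [ -2,   4,  16]
  [  0,  -2,  -6]

Back-substitution:
x₂ = (-6) / (-2) = 3
x₁ = (16 - (4)(3)) / (-2) = -2

x = [-2, 3]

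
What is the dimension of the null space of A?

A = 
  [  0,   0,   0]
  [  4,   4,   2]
nullity(A) = 2

Row reduce:
Swap R1 ↔ R2
REF = 
  [  4,   4,   2]
  [  0,   0,   0]
Pivot columns: 1 → 1 pivot.
rank(A) = 1, so nullity(A) = 3 - 1 = 2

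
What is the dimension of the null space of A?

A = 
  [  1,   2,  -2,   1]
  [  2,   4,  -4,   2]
nullity(A) = 3

Row reduce:
R2 → R2 - (2)·R1
REF = 
  [  1,   2,  -2,   1]
  [  0,   0,   0,   0]
Pivot columns: 1 → 1 pivot.
rank(A) = 1, so nullity(A) = 4 - 1 = 3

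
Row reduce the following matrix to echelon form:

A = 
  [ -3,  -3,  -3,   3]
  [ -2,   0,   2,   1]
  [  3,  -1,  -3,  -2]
Row operations:
R2 → R2 - (2/3)·R1
R3 → R3 + (1)·R1
R3 → R3 + (2)·R2

Resulting echelon form:
REF = 
  [ -3,  -3,  -3,   3]
  [  0,   2,   4,  -1]
  [  0,   0,   2,  -1]

Rank = 3 (number of non-zero pivot rows).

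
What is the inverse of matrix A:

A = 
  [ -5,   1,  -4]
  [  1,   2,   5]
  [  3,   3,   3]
det(A) = (-5)·((2)(3) - (5)(3)) - (1)·((1)(3) - (5)(3)) + (-4)·((1)(3) - (2)(3))
  = (-5)(-9) - (1)(-12) + (-4)(-3)
  = 69
det(A) = 69 ≠ 0, so A is invertible.

Cofactors Cᵢⱼ = (-1)ⁱ⁺ʲ·Mᵢⱼ:
C = 
  [ -9,  12,  -3]
  [-15,  -3,  18]
  [ 13,  21, -11]

adj(A) = Cᵀ:
adj(A) = 
  [ -9, -15,  13]
  [ 12,  -3,  21]
  [ -3,  18, -11]

A⁻¹ = (1/69) · adj(A):
A⁻¹ = 
  [ -3/23,  -5/23,  13/69]
  [  4/23,  -1/23,   7/23]
  [ -1/23,   6/23, -11/69]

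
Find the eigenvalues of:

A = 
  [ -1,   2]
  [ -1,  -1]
tr(A) = -2, det(A) = 3
Characteristic polynomial: λ² - tr(A)λ + det(A) = λ² + 2λ + 3
λ² + 2λ + 3 = 0  ⇒  λ = (-2 ± √((2)² - 4·(3)))/2 = (-2 ± √(-8))/2
  = -1 + i√2,  -1 - i√2

λ = -1 + i√2, -1 - i√2  (≈ -1 + 1.414i, -1 - 1.414i)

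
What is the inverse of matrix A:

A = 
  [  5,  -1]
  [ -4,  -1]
det(A) = (5)(-1) - (-1)(-4) = -9
For a 2×2 matrix, A⁻¹ = (1/det(A)) · [[d, -b], [-c, a]]
    = (-1/9) · [[-1, 1], [4, 5]]

A⁻¹ = 
  [ 1/9, -1/9]
  [-4/9, -5/9]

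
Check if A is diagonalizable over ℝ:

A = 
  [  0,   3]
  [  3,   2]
Yes

tr(A) = 2, det(A) = -9
Characteristic polynomial: λ² - tr(A)λ + det(A) = λ² - 2λ - 9
λ² - 2λ - 9 = 0  ⇒  λ = (2 ± √((-2)² - 4·(-9)))/2 = (2 ± √(40))/2
  = 1 + √10,  1 - √10
Eigenvalues: 1 + √10, 1 - √10  (≈ 4.162, -2.162)
The two irrational eigenvalues are distinct (simple), so each has alg. mult. = geom. mult. = 1.
Sum of geometric multiplicities equals n, so A has n independent eigenvectors.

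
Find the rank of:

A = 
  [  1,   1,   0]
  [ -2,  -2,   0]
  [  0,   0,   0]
Row reduce:
R2 → R2 + (2)·R1
REF = 
  [  1,   1,   0]
  [  0,   0,   0]
  [  0,   0,   0]
Pivot columns: 1 → 1 pivot.

rank(A) = 1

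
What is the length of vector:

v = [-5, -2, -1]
5.477

||v||₂ = √((-5)² + (-2)² + (-1)²) = √30 = 5.477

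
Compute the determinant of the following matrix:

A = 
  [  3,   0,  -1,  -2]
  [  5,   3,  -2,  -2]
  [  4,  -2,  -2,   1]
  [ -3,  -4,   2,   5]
Cofactor expansion along row 1: det(A) = a₁₁M₁₁ - a₁₂M₁₂ + a₁₃M₁₃ - a₁₄M₁₄

M₁₁ = det[[3, -2, -2]; [-2, -2, 1]; [-4, 2, 5]]
  = (3)·((-2)(5) - (1)(2)) - (-2)·((-2)(5) - (1)(-4)) + (-2)·((-2)(2) - (-2)(-4))
  = (3)(-12) - (-2)(-6) + (-2)(-12)
  = -24
M₁₂ = det[[5, -2, -2]; [4, -2, 1]; [-3, 2, 5]]
  = (5)·((-2)(5) - (1)(2)) - (-2)·((4)(5) - (1)(-3)) + (-2)·((4)(2) - (-2)(-3))
  = (5)(-12) - (-2)(23) + (-2)(2)
  = -18
M₁₃ = det[[5, 3, -2]; [4, -2, 1]; [-3, -4, 5]]
  = (5)·((-2)(5) - (1)(-4)) - (3)·((4)(5) - (1)(-3)) + (-2)·((4)(-4) - (-2)(-3))
  = (5)(-6) - (3)(23) + (-2)(-22)
  = -55
M₁₄ = det[[5, 3, -2]; [4, -2, -2]; [-3, -4, 2]]
  = (5)·((-2)(2) - (-2)(-4)) - (3)·((4)(2) - (-2)(-3)) + (-2)·((4)(-4) - (-2)(-3))
  = (5)(-12) - (3)(2) + (-2)(-22)
  = -22

det(A) = (3)(-24) - (0)(-18) + (-1)(-55) - (-2)(-22) = -61

det(A) = -61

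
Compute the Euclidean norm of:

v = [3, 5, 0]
5.831

||v||₂ = √((3)² + (5)² + (0)²) = √34 = 5.831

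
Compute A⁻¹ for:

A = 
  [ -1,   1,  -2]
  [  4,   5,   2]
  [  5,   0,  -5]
det(A) = (-1)·((5)(-5) - (2)(0)) - (1)·((4)(-5) - (2)(5)) + (-2)·((4)(0) - (5)(5))
  = (-1)(-25) - (1)(-30) + (-2)(-25)
  = 105
det(A) = 105 ≠ 0, so A is invertible.

Cofactors Cᵢⱼ = (-1)ⁱ⁺ʲ·Mᵢⱼ:
C = 
  [-25,  30, -25]
  [  5,  15,   5]
  [ 12,  -6,  -9]

adj(A) = Cᵀ:
adj(A) = 
  [-25,   5,  12]
  [ 30,  15,  -6]
  [-25,   5,  -9]

A⁻¹ = (1/105) · adj(A):
A⁻¹ = 
  [-5/21,  1/21,  4/35]
  [  2/7,   1/7, -2/35]
  [-5/21,  1/21, -3/35]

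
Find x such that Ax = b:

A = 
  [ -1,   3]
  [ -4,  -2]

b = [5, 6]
x = [-2, 1]

Row reduce the augmented matrix [A|b]:
R2 → R2 - (4)·R1
REF = 
  [ -1,   3,   5]
  [  0, -14, -14]

Back-substitution:
x₂ = (-14) / (-14) = 1
x₁ = (5 - (3)(1)) / (-1) = -2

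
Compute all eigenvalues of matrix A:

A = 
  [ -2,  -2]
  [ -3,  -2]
tr(A) = -4, det(A) = -2
Characteristic polynomial: λ² - tr(A)λ + det(A) = λ² + 4λ - 2
λ² + 4λ - 2 = 0  ⇒  λ = (-4 ± √((4)² - 4·(-2)))/2 = (-4 ± √(24))/2
  = -2 + √6,  -2 - √6

λ = -2 + √6, -2 - √6  (≈ 0.4495, -4.449)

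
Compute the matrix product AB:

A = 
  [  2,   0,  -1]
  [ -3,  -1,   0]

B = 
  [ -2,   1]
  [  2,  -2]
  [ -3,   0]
A is 2×3 and B is 3×2, so AB is 2×2. Each entry is (row of A)·(column of B):
AB[1,1] = (2)(-2) + (0)(2) + (-1)(-3) = -1
AB[1,2] = (2)(1) + (0)(-2) + (-1)(0) = 2
AB[2,1] = (-3)(-2) + (-1)(2) + (0)(-3) = 4
AB[2,2] = (-3)(1) + (-1)(-2) + (0)(0) = -1

AB = 
  [ -1,   2]
  [  4,  -1]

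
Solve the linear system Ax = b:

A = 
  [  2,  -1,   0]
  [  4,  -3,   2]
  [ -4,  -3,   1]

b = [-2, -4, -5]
Row reduce the augmented matrix [A|b]:
R2 → R2 - (2)·R1
R3 → R3 + (2)·R1
R3 → R3 - (5)·R2
REF = 
  [  2,  -1,   0,  -2]
  [  0,  -1,   2,   0]
  [  0,   0,  -9,  -9]

Back-substitution:
x₃ = (-9) / (-9) = 1
x₂ = (0 - (2)(1)) / (-1) = 2
x₁ = (-2 - (-1)(2) - (0)(1)) / 2 = 0

x = [0, 2, 1]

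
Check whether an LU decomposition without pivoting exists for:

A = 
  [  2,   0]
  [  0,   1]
Yes.
A[1,1] = 2 ≠ 0, so Gaussian elimination proceeds without a row swap: multiplier ℓ₂₁ = (0)/(2) = 0, and U[2,2] = 1 - (0)(0) = 1.
L = 
  [  1,   0]
  [  0,   1]
U = 
  [  2,   0]
  [  0,   1]
Check row 2 of LU: [(0)(2), (0)(0) + 1] = [0, 1] = row 2 of A ✓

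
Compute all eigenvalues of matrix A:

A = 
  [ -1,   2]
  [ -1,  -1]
tr(A) = -2, det(A) = 3
Characteristic polynomial: λ² - tr(A)λ + det(A) = λ² + 2λ + 3
λ² + 2λ + 3 = 0  ⇒  λ = (-2 ± √((2)² - 4·(3)))/2 = (-2 ± √(-8))/2
  = -1 + i√2,  -1 - i√2

λ = -1 + i√2, -1 - i√2  (≈ -1 + 1.414i, -1 - 1.414i)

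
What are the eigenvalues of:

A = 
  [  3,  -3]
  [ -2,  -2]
tr(A) = 1, det(A) = -12
Characteristic polynomial: λ² - tr(A)λ + det(A) = λ² - λ - 12
λ² - λ - 12 = (λ + 3)(λ - 4)

λ = 4, -3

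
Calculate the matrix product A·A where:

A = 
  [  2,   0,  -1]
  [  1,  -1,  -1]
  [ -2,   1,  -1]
A² = A·A:
A²[1,1] = (2)(2) + (0)(1) + (-1)(-2) = 6
A²[1,2] = (2)(0) + (0)(-1) + (-1)(1) = -1
A²[1,3] = (2)(-1) + (0)(-1) + (-1)(-1) = -1
A²[2,1] = (1)(2) + (-1)(1) + (-1)(-2) = 3
A²[2,2] = (1)(0) + (-1)(-1) + (-1)(1) = 0
A²[2,3] = (1)(-1) + (-1)(-1) + (-1)(-1) = 1
A²[3,1] = (-2)(2) + (1)(1) + (-1)(-2) = -1
A²[3,2] = (-2)(0) + (1)(-1) + (-1)(1) = -2
A²[3,3] = (-2)(-1) + (1)(-1) + (-1)(-1) = 2
A² = 
  [  6,  -1,  -1]
  [  3,   0,   1]
  [ -1,  -2,   2]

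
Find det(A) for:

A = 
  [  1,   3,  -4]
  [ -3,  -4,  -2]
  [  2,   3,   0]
-2

Cofactor expansion along row 1:
det(A) = (1)·((-4)(0) - (-2)(3)) - (3)·((-3)(0) - (-2)(2)) + (-4)·((-3)(3) - (-4)(2))
  = (1)(6) - (3)(4) + (-4)(-1)
  = -2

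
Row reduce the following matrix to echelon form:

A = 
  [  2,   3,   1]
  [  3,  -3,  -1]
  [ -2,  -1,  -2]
Row operations:
R2 → R2 - (3/2)·R1
R3 → R3 + (1)·R1
R3 → R3 + (4/15)·R2

Resulting echelon form:
REF = 
  [    2,     3,     1]
  [    0, -15/2,  -5/2]
  [    0,     0,  -5/3]

Rank = 3 (number of non-zero pivot rows).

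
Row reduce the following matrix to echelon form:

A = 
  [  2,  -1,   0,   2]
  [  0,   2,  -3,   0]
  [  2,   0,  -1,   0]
Row operations:
R3 → R3 - (1)·R1
R3 → R3 - (1/2)·R2

Resulting echelon form:
REF = 
  [  2,  -1,   0,   2]
  [  0,   2,  -3,   0]
  [  0,   0, 1/2,  -2]

Rank = 3 (number of non-zero pivot rows).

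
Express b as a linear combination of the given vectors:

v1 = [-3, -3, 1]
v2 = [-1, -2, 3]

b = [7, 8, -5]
c1 = -2, c2 = -1

b = -2·v1 + -1·v2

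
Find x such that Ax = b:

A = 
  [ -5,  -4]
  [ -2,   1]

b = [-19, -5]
x = [3, 1]

Row reduce the augmented matrix [A|b]:
R2 → R2 - (2/5)·R1
REF = 
  [  -5,   -4,  -19]
  [   0, 13/5, 13/5]

Back-substitution:
x₂ = (13/5) / (13/5) = 1
x₁ = (-19 - (-4)(1)) / (-5) = 3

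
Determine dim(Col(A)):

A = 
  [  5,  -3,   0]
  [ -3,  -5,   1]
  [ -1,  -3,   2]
Row reduce:
R2 → R2 + (3/5)·R1
R3 → R3 + (1/5)·R1
R3 → R3 - (9/17)·R2
REF = 
  [    5,    -3,     0]
  [    0, -34/5,     1]
  [    0,     0, 25/17]
Pivot columns: 1, 2, 3 → 3 pivots.
dim(Col(A)) = number of pivot columns = 3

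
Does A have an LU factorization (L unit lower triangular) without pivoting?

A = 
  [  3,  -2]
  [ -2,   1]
Yes.
A[1,1] = 3 ≠ 0, so Gaussian elimination proceeds without a row swap: multiplier ℓ₂₁ = (-2)/(3) = -2/3, and U[2,2] = 1 - (-2/3)(-2) = -1/3.
L = 
  [   1,    0]
  [-2/3,    1]
U = 
  [   3,   -2]
  [   0, -1/3]
Check row 2 of LU: [(-2/3)(3), (-2/3)(-2) + (-1/3)] = [-2, 1] = row 2 of A ✓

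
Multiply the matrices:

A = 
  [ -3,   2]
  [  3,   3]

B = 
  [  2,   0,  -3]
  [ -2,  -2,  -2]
AB = 
  [-10,  -4,   5]
  [  0,  -6, -15]

A is 2×2 and B is 2×3, so AB is 2×3. Each entry is (row of A)·(column of B):
AB[1,1] = (-3)(2) + (2)(-2) = -10
AB[1,2] = (-3)(0) + (2)(-2) = -4
AB[1,3] = (-3)(-3) + (2)(-2) = 5
AB[2,1] = (3)(2) + (3)(-2) = 0
AB[2,2] = (3)(0) + (3)(-2) = -6
AB[2,3] = (3)(-3) + (3)(-2) = -15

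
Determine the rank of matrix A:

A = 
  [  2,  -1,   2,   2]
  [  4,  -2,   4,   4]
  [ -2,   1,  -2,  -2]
rank(A) = 1

Row reduce:
R2 → R2 - (2)·R1
R3 → R3 + (1)·R1
REF = 
  [  2,  -1,   2,   2]
  [  0,   0,   0,   0]
  [  0,   0,   0,   0]
Pivot columns: 1 → 1 pivot.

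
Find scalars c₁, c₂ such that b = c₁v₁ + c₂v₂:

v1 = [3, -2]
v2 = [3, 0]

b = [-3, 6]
c1 = -3, c2 = 2

b = -3·v1 + 2·v2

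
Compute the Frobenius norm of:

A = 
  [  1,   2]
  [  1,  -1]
||A||_F = 2.646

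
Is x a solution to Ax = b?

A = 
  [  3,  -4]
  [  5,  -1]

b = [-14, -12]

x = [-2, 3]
No

Ax = [-18, -13] ≠ b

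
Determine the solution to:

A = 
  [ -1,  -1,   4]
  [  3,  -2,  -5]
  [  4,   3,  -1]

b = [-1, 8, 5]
Row reduce the augmented matrix [A|b]:
R2 → R2 + (3)·R1
R3 → R3 + (4)·R1
R3 → R3 - (1/5)·R2
REF = 
  [  -1,   -1,    4,   -1]
  [   0,   -5,    7,    5]
  [   0,    0, 68/5,    0]

Back-substitution:
x₃ = 0 / (68/5) = 0
x₂ = (5 - (7)(0)) / (-5) = -1
x₁ = (-1 - (-1)(-1) - (4)(0)) / (-1) = 2

x = [2, -1, 0]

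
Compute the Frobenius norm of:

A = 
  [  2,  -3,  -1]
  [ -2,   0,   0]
||A||_F = 4.243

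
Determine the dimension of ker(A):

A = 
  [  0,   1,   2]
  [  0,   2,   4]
nullity(A) = 2

Row reduce:
R2 → R2 - (2)·R1
REF = 
  [  0,   1,   2]
  [  0,   0,   0]
Pivot columns: 2 → 1 pivot.
rank(A) = 1, so nullity(A) = 3 - 1 = 2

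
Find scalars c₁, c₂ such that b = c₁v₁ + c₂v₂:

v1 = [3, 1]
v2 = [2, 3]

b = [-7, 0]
c1 = -3, c2 = 1

b = -3·v1 + 1·v2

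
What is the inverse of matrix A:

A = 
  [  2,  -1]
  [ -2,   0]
det(A) = (2)(0) - (-1)(-2) = -2
For a 2×2 matrix, A⁻¹ = (1/det(A)) · [[d, -b], [-c, a]]
    = (-1/2) · [[0, 1], [2, 2]]

A⁻¹ = 
  [   0, -1/2]
  [  -1,   -1]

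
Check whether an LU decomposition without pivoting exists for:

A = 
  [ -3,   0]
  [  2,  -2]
Yes.
A[1,1] = -3 ≠ 0, so Gaussian elimination proceeds without a row swap: multiplier ℓ₂₁ = (2)/(-3) = -2/3, and U[2,2] = -2 - (-2/3)(0) = -2.
L = 
  [   1,    0]
  [-2/3,    1]
U = 
  [ -3,   0]
  [  0,  -2]
Check row 2 of LU: [(-2/3)(-3), (-2/3)(0) + (-2)] = [2, -2] = row 2 of A ✓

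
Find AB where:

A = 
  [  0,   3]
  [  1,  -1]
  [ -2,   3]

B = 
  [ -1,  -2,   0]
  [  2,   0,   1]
A is 3×2 and B is 2×3, so AB is 3×3. Each entry is (row of A)·(column of B):
AB[1,1] = (0)(-1) + (3)(2) = 6
AB[1,2] = (0)(-2) + (3)(0) = 0
AB[1,3] = (0)(0) + (3)(1) = 3
AB[2,1] = (1)(-1) + (-1)(2) = -3
AB[2,2] = (1)(-2) + (-1)(0) = -2
AB[2,3] = (1)(0) + (-1)(1) = -1
AB[3,1] = (-2)(-1) + (3)(2) = 8
AB[3,2] = (-2)(-2) + (3)(0) = 4
AB[3,3] = (-2)(0) + (3)(1) = 3

AB = 
  [  6,   0,   3]
  [ -3,  -2,  -1]
  [  8,   4,   3]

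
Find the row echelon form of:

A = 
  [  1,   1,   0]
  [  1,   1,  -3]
Row operations:
R2 → R2 - (1)·R1

Resulting echelon form:
REF = 
  [  1,   1,   0]
  [  0,   0,  -3]

Rank = 2 (number of non-zero pivot rows).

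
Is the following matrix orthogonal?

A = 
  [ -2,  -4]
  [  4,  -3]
No

AᵀA = 
  [ 20,  -4]
  [ -4,  25]
≠ I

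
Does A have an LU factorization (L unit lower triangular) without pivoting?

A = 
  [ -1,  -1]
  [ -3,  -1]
Yes.
A[1,1] = -1 ≠ 0, so Gaussian elimination proceeds without a row swap: multiplier ℓ₂₁ = (-3)/(-1) = 3, and U[2,2] = -1 - (3)(-1) = 2.
L = 
  [  1,   0]
  [  3,   1]
U = 
  [ -1,  -1]
  [  0,   2]
Check row 2 of LU: [(3)(-1), (3)(-1) + 2] = [-3, -1] = row 2 of A ✓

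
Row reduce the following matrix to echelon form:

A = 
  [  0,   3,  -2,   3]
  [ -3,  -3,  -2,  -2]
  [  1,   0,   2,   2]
Row operations:
Swap R1 ↔ R2
R3 → R3 + (1/3)·R1
R3 → R3 + (1/3)·R2

Resulting echelon form:
REF = 
  [ -3,  -3,  -2,  -2]
  [  0,   3,  -2,   3]
  [  0,   0, 2/3, 7/3]

Rank = 3 (number of non-zero pivot rows).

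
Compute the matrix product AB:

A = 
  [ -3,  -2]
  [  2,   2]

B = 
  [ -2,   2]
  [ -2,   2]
A is 2×2 and B is 2×2, so AB is 2×2. Each entry is (row of A)·(column of B):
AB[1,1] = (-3)(-2) + (-2)(-2) = 10
AB[1,2] = (-3)(2) + (-2)(2) = -10
AB[2,1] = (2)(-2) + (2)(-2) = -8
AB[2,2] = (2)(2) + (2)(2) = 8

AB = 
  [ 10, -10]
  [ -8,   8]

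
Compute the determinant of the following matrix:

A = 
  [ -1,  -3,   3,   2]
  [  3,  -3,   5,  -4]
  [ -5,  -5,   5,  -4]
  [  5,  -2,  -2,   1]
Cofactor expansion along row 1: det(A) = a₁₁M₁₁ - a₁₂M₁₂ + a₁₃M₁₃ - a₁₄M₁₄

M₁₁ = det[[-3, 5, -4]; [-5, 5, -4]; [-2, -2, 1]]
  = (-3)·((5)(1) - (-4)(-2)) - (5)·((-5)(1) - (-4)(-2)) + (-4)·((-5)(-2) - (5)(-2))
  = (-3)(-3) - (5)(-13) + (-4)(20)
  = -6
M₁₂ = det[[3, 5, -4]; [-5, 5, -4]; [5, -2, 1]]
  = (3)·((5)(1) - (-4)(-2)) - (5)·((-5)(1) - (-4)(5)) + (-4)·((-5)(-2) - (5)(5))
  = (3)(-3) - (5)(15) + (-4)(-15)
  = -24
M₁₃ = det[[3, -3, -4]; [-5, -5, -4]; [5, -2, 1]]
  = (3)·((-5)(1) - (-4)(-2)) - (-3)·((-5)(1) - (-4)(5)) + (-4)·((-5)(-2) - (-5)(5))
  = (3)(-13) - (-3)(15) + (-4)(35)
  = -134
M₁₄ = det[[3, -3, 5]; [-5, -5, 5]; [5, -2, -2]]
  = (3)·((-5)(-2) - (5)(-2)) - (-3)·((-5)(-2) - (5)(5)) + (5)·((-5)(-2) - (-5)(5))
  = (3)(20) - (-3)(-15) + (5)(35)
  = 190

det(A) = (-1)(-6) - (-3)(-24) + (3)(-134) - (2)(190) = -848

det(A) = -848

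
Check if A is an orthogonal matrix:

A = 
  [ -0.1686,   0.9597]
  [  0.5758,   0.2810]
No

AᵀA = 
  [  0.3600,   0]
  [  0,   1]
≠ I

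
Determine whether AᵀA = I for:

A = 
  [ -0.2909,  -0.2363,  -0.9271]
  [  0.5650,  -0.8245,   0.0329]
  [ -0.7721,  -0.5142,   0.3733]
Yes

AᵀA = 
  [  1,  -0.0001,   0.0001]
  [ -0.0001,   1,   0]
  [  0.0001,   0,   0.9999]
≈ I (equal to I up to the 4-dp rounding of the entries)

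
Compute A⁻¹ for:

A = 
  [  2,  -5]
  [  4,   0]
det(A) = (2)(0) - (-5)(4) = 20
For a 2×2 matrix, A⁻¹ = (1/det(A)) · [[d, -b], [-c, a]]
    = (1/20) · [[0, 5], [-4, 2]]

A⁻¹ = 
  [   0,  1/4]
  [-1/5, 1/10]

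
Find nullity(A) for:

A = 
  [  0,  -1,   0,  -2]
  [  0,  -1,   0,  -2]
nullity(A) = 3

Row reduce:
R2 → R2 - (1)·R1
REF = 
  [  0,  -1,   0,  -2]
  [  0,   0,   0,   0]
Pivot columns: 2 → 1 pivot.
rank(A) = 1, so nullity(A) = 4 - 1 = 3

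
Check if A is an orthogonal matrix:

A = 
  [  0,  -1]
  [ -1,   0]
Yes

AᵀA = 
  [  1,   0]
  [  0,   1]
= I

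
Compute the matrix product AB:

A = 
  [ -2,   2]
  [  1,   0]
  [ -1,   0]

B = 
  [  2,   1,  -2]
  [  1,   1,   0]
A is 3×2 and B is 2×3, so AB is 3×3. Each entry is (row of A)·(column of B):
AB[1,1] = (-2)(2) + (2)(1) = -2
AB[1,2] = (-2)(1) + (2)(1) = 0
AB[1,3] = (-2)(-2) + (2)(0) = 4
AB[2,1] = (1)(2) + (0)(1) = 2
AB[2,2] = (1)(1) + (0)(1) = 1
AB[2,3] = (1)(-2) + (0)(0) = -2
AB[3,1] = (-1)(2) + (0)(1) = -2
AB[3,2] = (-1)(1) + (0)(1) = -1
AB[3,3] = (-1)(-2) + (0)(0) = 2

AB = 
  [ -2,   0,   4]
  [  2,   1,  -2]
  [ -2,  -1,   2]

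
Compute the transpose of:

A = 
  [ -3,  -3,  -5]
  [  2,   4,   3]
Aᵀ = 
  [ -3,   2]
  [ -3,   4]
  [ -5,   3]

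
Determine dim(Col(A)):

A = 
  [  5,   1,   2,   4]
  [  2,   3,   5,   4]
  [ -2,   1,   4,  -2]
dim(Col(A)) = 3

Row reduce:
R2 → R2 - (2/5)·R1
R3 → R3 + (2/5)·R1
R3 → R3 - (7/13)·R2
REF = 
  [     5,      1,      2,      4]
  [     0,   13/5,   21/5,   12/5]
  [     0,      0,  33/13, -22/13]
Pivot columns: 1, 2, 3 → 3 pivots.
dim(Col(A)) = number of pivot columns = 3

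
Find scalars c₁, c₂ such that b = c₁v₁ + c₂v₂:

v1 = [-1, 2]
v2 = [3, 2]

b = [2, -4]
c1 = -2, c2 = 0

b = -2·v1 + 0·v2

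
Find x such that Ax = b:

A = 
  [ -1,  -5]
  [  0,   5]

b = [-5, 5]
Row reduce the augmented matrix [A|b]:
(already in echelon form)
REF = 
  [ -1,  -5,  -5]
  [  0,   5,   5]

Back-substitution:
x₂ = 5 / 5 = 1
x₁ = (-5 - (-5)(1)) / (-1) = 0

x = [0, 1]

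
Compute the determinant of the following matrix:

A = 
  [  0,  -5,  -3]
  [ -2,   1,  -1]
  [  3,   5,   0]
54

Cofactor expansion along row 1:
det(A) = (0)·((1)(0) - (-1)(5)) - (-5)·((-2)(0) - (-1)(3)) + (-3)·((-2)(5) - (1)(3))
  = (0)(5) - (-5)(3) + (-3)(-13)
  = 54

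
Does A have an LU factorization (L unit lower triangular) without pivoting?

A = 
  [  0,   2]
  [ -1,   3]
No.
A[1,1] = 0 but A[2,1] = -1 ≠ 0. Any LU with L unit lower triangular has (LU)[1,1] = U[1,1] and (LU)[2,1] = L[2,1]·U[1,1]; matching A forces U[1,1] = 0, which then forces (LU)[2,1] = 0 ≠ -1. A row swap (pivoting) is required.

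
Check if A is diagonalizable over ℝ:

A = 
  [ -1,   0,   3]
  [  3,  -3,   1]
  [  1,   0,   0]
Yes

Characteristic polynomial: det(λI - A) = λ³ + 4λ² - 9
Testing integer divisors of the constant term: p(-3) = 0, so (λ + 3) is a factor:
p(λ) = (λ + 3)(λ² + λ - 3)
λ² + λ - 3 = 0  ⇒  λ = (-1 ± √((1)² - 4·(-3)))/2 = (-1 ± √(13))/2
  = (-1 + √13)/2,  (-1 - √13)/2
Eigenvalues: -3, (-1 + √13)/2, (-1 - √13)/2  (≈ -3, 1.303, -2.303)
The two irrational eigenvalues are distinct (simple), so each has alg. mult. = geom. mult. = 1.
λ=-3: alg. mult. = 1, geom. mult. = 3 - rank(A - (-3)I) = 3 - 2 = 1
Sum of geometric multiplicities equals n, so A has n independent eigenvectors.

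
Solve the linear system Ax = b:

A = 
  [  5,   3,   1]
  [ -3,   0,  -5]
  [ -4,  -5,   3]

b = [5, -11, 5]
Row reduce the augmented matrix [A|b]:
R2 → R2 + (3/5)·R1
R3 → R3 + (4/5)·R1
R3 → R3 + (13/9)·R2
REF = 
  [    5,     3,     1,     5]
  [    0,   9/5, -22/5,    -8]
  [    0,     0, -23/9, -23/9]

Back-substitution:
x₃ = (-23/9) / (-23/9) = 1
x₂ = (-8 - (-22/5)(1)) / (9/5) = -2
x₁ = (5 - (3)(-2) - (1)(1)) / 5 = 2

x = [2, -2, 1]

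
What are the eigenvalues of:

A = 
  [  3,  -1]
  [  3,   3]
tr(A) = 6, det(A) = 12
Characteristic polynomial: λ² - tr(A)λ + det(A) = λ² - 6λ + 12
λ² - 6λ + 12 = 0  ⇒  λ = (6 ± √((-6)² - 4·(12)))/2 = (6 ± √(-12))/2
  = 3 + i√3,  3 - i√3

λ = 3 + i√3, 3 - i√3  (≈ 3 + 1.732i, 3 - 1.732i)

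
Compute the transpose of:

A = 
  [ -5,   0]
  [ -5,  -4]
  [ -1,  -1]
Aᵀ = 
  [ -5,  -5,  -1]
  [  0,  -4,  -1]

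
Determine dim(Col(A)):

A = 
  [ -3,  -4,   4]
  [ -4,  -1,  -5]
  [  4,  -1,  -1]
dim(Col(A)) = 3

Row reduce:
R2 → R2 - (4/3)·R1
R3 → R3 + (4/3)·R1
R3 → R3 + (19/13)·R2
REF = 
  [     -3,      -4,       4]
  [      0,    13/3,   -31/3]
  [      0,       0, -140/13]
Pivot columns: 1, 2, 3 → 3 pivots.
dim(Col(A)) = number of pivot columns = 3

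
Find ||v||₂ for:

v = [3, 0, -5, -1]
5.916

||v||₂ = √((3)² + (0)² + (-5)² + (-1)²) = √35 = 5.916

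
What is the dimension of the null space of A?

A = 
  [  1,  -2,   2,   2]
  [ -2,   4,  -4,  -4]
nullity(A) = 3

Row reduce:
R2 → R2 + (2)·R1
REF = 
  [  1,  -2,   2,   2]
  [  0,   0,   0,   0]
Pivot columns: 1 → 1 pivot.
rank(A) = 1, so nullity(A) = 4 - 1 = 3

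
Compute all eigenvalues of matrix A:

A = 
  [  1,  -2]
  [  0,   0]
tr(A) = 1, det(A) = 0
Characteristic polynomial: λ² - tr(A)λ + det(A) = λ² - λ
λ² - λ = λ(λ - 1)

λ = 1, 0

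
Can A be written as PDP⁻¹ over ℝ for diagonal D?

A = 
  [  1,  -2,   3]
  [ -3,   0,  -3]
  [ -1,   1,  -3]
Yes

Characteristic polynomial: det(λI - A) = λ³ + 2λ² - 3λ - 6
Testing integer divisors of the constant term: p(-2) = 0, so (λ + 2) is a factor:
p(λ) = (λ + 2)(λ² - 3)
λ² - 3 = 0  ⇒  λ = (0 ± √((0)² - 4·(-3)))/2 = (0 ± √(12))/2
  = √3,  -√3
Eigenvalues: -2, √3, -√3  (≈ -2, 1.732, -1.732)
The two irrational eigenvalues are distinct (simple), so each has alg. mult. = geom. mult. = 1.
λ=-2: alg. mult. = 1, geom. mult. = 3 - rank(A - (-2)I) = 3 - 2 = 1
Sum of geometric multiplicities equals n, so A has n independent eigenvectors.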